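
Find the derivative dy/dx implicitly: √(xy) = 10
Differentiate the relation implicitly: treat y = y(x) and apply the chain rule, so every y-derivative picks up a y' = dy/dx factor.

With everything moved to the left-hand side, differentiate term by term:
  d/dx[√(xy)] = √(xy)(x·y'/2 + y/2)/(xy)
  d/dx[-10] = 0

Separating the contributions that come from x directly and those that come through y:
  without y':      √(xy)/(2x)
  multiplying y':  √(xy)/(2y)

so (√(xy)/(2x)) + (√(xy)/(2y))·y' = 0, and therefore
  dy/dx = -(√(xy)/(2x))/(√(xy)/(2y)) = -y/x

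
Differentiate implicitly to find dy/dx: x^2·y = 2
Differentiate the relation implicitly: treat y = y(x) and apply the chain rule, so every y-derivative picks up a y' = dy/dx factor.

With everything moved to the left-hand side, differentiate term by term:
  d/dx[x^2y] = x^2·y' + 2xy
  d/dx[-2] = 0

Separating the contributions that come from x directly and those that come through y:
  without y':      2xy
  multiplying y':  x^2

so (2xy) + (x^2)·y' = 0, and therefore
  dy/dx = -(2xy)/(x^2) = -2y/x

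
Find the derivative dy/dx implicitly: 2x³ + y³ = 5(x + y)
Differentiate both sides with respect to x, treating y as y(x). By the chain rule, any term containing y contributes a factor of y' = dy/dx when we differentiate it.

Move every term to one side and write the relation as F(x, y) = 0. Term by term,
  d/dx[2x^3] = 6x^2
  d/dx[-5x] = -5
  d/dx[y^3] = 3y^2·y'
  d/dx[-5y] = -5·y'

The pieces without y' make up ∂F/∂x and the coefficient of y' is ∂F/∂y:
  ∂F/∂x = 6x^2 - 5,
  ∂F/∂y = 3y^2 - 5.

Since d/dx[F] = ∂F/∂x + (∂F/∂y)·y' = 0, solve for y':
  (∂F/∂y)·y' = -∂F/∂x
  dy/dx = -(∂F/∂x)/(∂F/∂y) = -(6x^2 - 5)/(3y^2 - 5) = (5 - 6x^2)/(3y^2 - 5)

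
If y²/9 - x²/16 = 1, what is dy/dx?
Apply d/dx to both sides, remembering that y depends on x. Each occurrence of y therefore brings in a y' = dy/dx via the chain rule.

With F(x, y) equal to the left-hand side minus the right, differentiate F term by term:
  d/dx[-x^2/16] = -x/8
  d/dx[y^2/9] = 2y·y'/9
  d/dx[-1] = 0
Adding these up, d/dx[F] = 0 becomes
  (-x/8) + (2y/9)·y' = 0,
so isolating y',
  dy/dx = -(-x/8)/(2y/9) = 9x/(16y)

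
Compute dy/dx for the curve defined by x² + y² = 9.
Take d/dx of both sides. Since y is implicitly a function of x, the chain rule attaches a y' = dy/dx factor whenever we differentiate through y.

Set F(x, y) = (left side) − (right side), so the curve is F = 0. Differentiating each term of F:
  d/dx[x^2] = 2x
  d/dx[y^2] = 2y·y'
  d/dx[-9] = 0

Collecting, the y'-free part is the partial derivative in x and the y' coefficient is the partial derivative in y:
  ∂F/∂x = 2x
  ∂F/∂y = 2y

so d/dx[F(x, y(x))] = ∂F/∂x + (∂F/∂y)·y' = 0. Rearranging,
  dy/dx = -(∂F/∂x)/(∂F/∂y) = -(2x)/(2y) = -x/y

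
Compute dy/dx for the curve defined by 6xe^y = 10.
Apply d/dx to both sides, remembering that y depends on x. Each occurrence of y therefore brings in a y' = dy/dx via the chain rule.

With F(x, y) equal to the left-hand side minus the right, differentiate F term by term:
  d/dx[6x·e^(y)] = 6x·y'·e^(y) + 6e^(y)
  d/dx[-10] = 0
Adding these up, d/dx[F] = 0 becomes
  (6e^(y)) + (6x·e^(y))·y' = 0,
so isolating y',
  dy/dx = -(6e^(y))/(6x·e^(y)) = -1/x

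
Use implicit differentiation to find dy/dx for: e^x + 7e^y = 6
Apply d/dx to both sides, remembering that y depends on x. Each occurrence of y therefore brings in a y' = dy/dx via the chain rule.

With F(x, y) equal to the left-hand side minus the right, differentiate F term by term:
  d/dx[e^(x)] = e^(x)
  d/dx[7e^(y)] = 7·y'·e^(y)
  d/dx[-6] = 0
Adding these up, d/dx[F] = 0 becomes
  (e^(x)) + (7e^(y))·y' = 0,
so isolating y',
  dy/dx = -(e^(x))/(7e^(y)) = -e^(x - y)/7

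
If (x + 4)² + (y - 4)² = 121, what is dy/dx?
Take d/dx of both sides. Since y is implicitly a function of x, the chain rule attaches a y' = dy/dx factor whenever we differentiate through y.

Set F(x, y) = (left side) − (right side), so the curve is F = 0. Differentiating each term of F:
  d/dx[(x + 4)^2] = 2x + 8
  d/dx[(y - 4)^2] = 2·y'(y - 4)
  d/dx[-121] = 0

Collecting, the y'-free part is the partial derivative in x and the y' coefficient is the partial derivative in y:
  ∂F/∂x = 2x + 8
  ∂F/∂y = 2y - 8

so d/dx[F(x, y(x))] = ∂F/∂x + (∂F/∂y)·y' = 0. Rearranging,
  dy/dx = -(∂F/∂x)/(∂F/∂y) = -(2x + 8)/(2y - 8) = (-x - 4)/(y - 4)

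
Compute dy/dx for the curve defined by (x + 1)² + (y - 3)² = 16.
Apply d/dx to both sides, remembering that y depends on x. Each occurrence of y therefore brings in a y' = dy/dx via the chain rule.

With F(x, y) equal to the left-hand side minus the right, differentiate F term by term:
  d/dx[(x + 1)^2] = 2x + 2
  d/dx[(y - 3)^2] = 2·y'(y - 3)
  d/dx[-16] = 0
Adding these up, d/dx[F] = 0 becomes
  (2x + 2) + (2y - 6)·y' = 0,
so isolating y',
  dy/dx = -(2x + 2)/(2y - 6) = (-x - 1)/(y - 3)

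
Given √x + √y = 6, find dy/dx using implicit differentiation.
Apply d/dx to both sides, remembering that y depends on x. Each occurrence of y therefore brings in a y' = dy/dx via the chain rule.

With F(x, y) equal to the left-hand side minus the right, differentiate F term by term:
  d/dx[√(x)] = 1/(2√(x))
  d/dx[√(y)] = y'/(2√(y))
  d/dx[-6] = 0
Adding these up, d/dx[F] = 0 becomes
  (1/(2√(x))) + (1/(2√(y)))·y' = 0,
so isolating y',
  dy/dx = -(1/(2√(x)))/(1/(2√(y))) = -√(y)/√(x)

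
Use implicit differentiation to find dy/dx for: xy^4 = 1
Differentiate the relation implicitly: treat y = y(x) and apply the chain rule, so every y-derivative picks up a y' = dy/dx factor.

With everything moved to the left-hand side, differentiate term by term:
  d/dx[xy^4] = 4xy^3·y' + y^4
  d/dx[-1] = 0

Separating the contributions that come from x directly and those that come through y:
  without y':      y^4
  multiplying y':  4xy^3

so (y^4) + (4xy^3)·y' = 0, and therefore
  dy/dx = -(y^4)/(4xy^3) = -y/(4x)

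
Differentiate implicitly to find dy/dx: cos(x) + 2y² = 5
Differentiate the relation implicitly: treat y = y(x) and apply the chain rule, so every y-derivative picks up a y' = dy/dx factor.

With everything moved to the left-hand side, differentiate term by term:
  d/dx[2y^2] = 4y·y'
  d/dx[cos(x)] = -sin(x)
  d/dx[-5] = 0

Separating the contributions that come from x directly and those that come through y:
  without y':      -sin(x)
  multiplying y':  4y

so (-sin(x)) + (4y)·y' = 0, and therefore
  dy/dx = -(-sin(x))/(4y) = sin(x)/(4y)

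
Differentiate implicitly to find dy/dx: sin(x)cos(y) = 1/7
Differentiate the relation implicitly: treat y = y(x) and apply the chain rule, so every y-derivative picks up a y' = dy/dx factor.

With everything moved to the left-hand side, differentiate term by term:
  d/dx[sin(x)·cos(y)] = -y'·sin(x)·sin(y) + cos(x)·cos(y)
  d/dx[-1/7] = 0

Separating the contributions that come from x directly and those that come through y:
  without y':      cos(x)·cos(y)
  multiplying y':  -sin(x)·sin(y)

so (cos(x)·cos(y)) + (-sin(x)·sin(y))·y' = 0, and therefore
  dy/dx = -(cos(x)·cos(y))/(-sin(x)·sin(y)) = 1/(tan(x)·tan(y))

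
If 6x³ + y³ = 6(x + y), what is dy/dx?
Apply d/dx to both sides, remembering that y depends on x. Each occurrence of y therefore brings in a y' = dy/dx via the chain rule.

With F(x, y) equal to the left-hand side minus the right, differentiate F term by term:
  d/dx[6x^3] = 18x^2
  d/dx[-6x] = -6
  d/dx[y^3] = 3y^2·y'
  d/dx[-6y] = -6·y'
Adding these up, d/dx[F] = 0 becomes
  (18x^2 - 6) + (3y^2 - 6)·y' = 0,
so isolating y',
  dy/dx = -(18x^2 - 6)/(3y^2 - 6) = 2(1 - 3x^2)/(y^2 - 2)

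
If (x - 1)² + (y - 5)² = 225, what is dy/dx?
Apply d/dx to both sides, remembering that y depends on x. Each occurrence of y therefore brings in a y' = dy/dx via the chain rule.

With F(x, y) equal to the left-hand side minus the right, differentiate F term by term:
  d/dx[(x - 1)^2] = 2x - 2
  d/dx[(y - 5)^2] = 2·y'(y - 5)
  d/dx[-225] = 0
Adding these up, d/dx[F] = 0 becomes
  (2x - 2) + (2y - 10)·y' = 0,
so isolating y',
  dy/dx = -(2x - 2)/(2y - 10) = (1 - x)/(y - 5)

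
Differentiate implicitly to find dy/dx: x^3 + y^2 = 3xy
Take d/dx of both sides. Since y is implicitly a function of x, the chain rule attaches a y' = dy/dx factor whenever we differentiate through y.

Set F(x, y) = (left side) − (right side), so the curve is F = 0. Differentiating each term of F:
  d/dx[x^3] = 3x^2
  d/dx[-3xy] = -3x·y' - 3y
  d/dx[y^2] = 2y·y'

Collecting, the y'-free part is the partial derivative in x and the y' coefficient is the partial derivative in y:
  ∂F/∂x = 3x^2 - 3y
  ∂F/∂y = -3x + 2y

so d/dx[F(x, y(x))] = ∂F/∂x + (∂F/∂y)·y' = 0. Rearranging,
  dy/dx = -(∂F/∂x)/(∂F/∂y) = -(3x^2 - 3y)/(-3x + 2y) = 3(x^2 - y)/(3x - 2y)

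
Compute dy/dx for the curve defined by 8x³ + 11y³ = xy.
Differentiate both sides with respect to x, treating y as y(x). By the chain rule, any term containing y contributes a factor of y' = dy/dx when we differentiate it.

Move every term to one side and write the relation as F(x, y) = 0. Term by term,
  d/dx[8x^3] = 24x^2
  d/dx[-xy] = -x·y' - y
  d/dx[11y^3] = 33y^2·y'

The pieces without y' make up ∂F/∂x and the coefficient of y' is ∂F/∂y:
  ∂F/∂x = 24x^2 - y,
  ∂F/∂y = -x + 33y^2.

Since d/dx[F] = ∂F/∂x + (∂F/∂y)·y' = 0, solve for y':
  (∂F/∂y)·y' = -∂F/∂x
  dy/dx = -(∂F/∂x)/(∂F/∂y) = -(24x^2 - y)/(-x + 33y^2) = (24x^2 - y)/(x - 33y^2)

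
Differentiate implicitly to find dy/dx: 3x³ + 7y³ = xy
Differentiate the relation implicitly: treat y = y(x) and apply the chain rule, so every y-derivative picks up a y' = dy/dx factor.

With everything moved to the left-hand side, differentiate term by term:
  d/dx[3x^3] = 9x^2
  d/dx[-xy] = -x·y' - y
  d/dx[7y^3] = 21y^2·y'

Separating the contributions that come from x directly and those that come through y:
  without y':      9x^2 - y
  multiplying y':  -x + 21y^2

so (9x^2 - y) + (-x + 21y^2)·y' = 0, and therefore
  dy/dx = -(9x^2 - y)/(-x + 21y^2) = (9x^2 - y)/(x - 21y^2)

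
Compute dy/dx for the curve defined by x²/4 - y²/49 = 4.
Apply d/dx to both sides, remembering that y depends on x. Each occurrence of y therefore brings in a y' = dy/dx via the chain rule.

With F(x, y) equal to the left-hand side minus the right, differentiate F term by term:
  d/dx[x^2/4] = x/2
  d/dx[-y^2/49] = -2y·y'/49
  d/dx[-4] = 0
Adding these up, d/dx[F] = 0 becomes
  (x/2) + (-2y/49)·y' = 0,
so isolating y',
  dy/dx = -(x/2)/(-2y/49) = 49x/(4y)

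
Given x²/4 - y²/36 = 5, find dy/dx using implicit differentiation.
Differentiate both sides with respect to x, treating y as y(x). By the chain rule, any term containing y contributes a factor of y' = dy/dx when we differentiate it.

Move every term to one side and write the relation as F(x, y) = 0. Term by term,
  d/dx[x^2/4] = x/2
  d/dx[-y^2/36] = -y·y'/18
  d/dx[-5] = 0

The pieces without y' make up ∂F/∂x and the coefficient of y' is ∂F/∂y:
  ∂F/∂x = x/2,
  ∂F/∂y = -y/18.

Since d/dx[F] = ∂F/∂x + (∂F/∂y)·y' = 0, solve for y':
  (∂F/∂y)·y' = -∂F/∂x
  dy/dx = -(∂F/∂x)/(∂F/∂y) = -(x/2)/(-y/18) = 9x/y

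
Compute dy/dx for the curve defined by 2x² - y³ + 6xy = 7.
Differentiate the relation implicitly: treat y = y(x) and apply the chain rule, so every y-derivative picks up a y' = dy/dx factor.

With everything moved to the left-hand side, differentiate term by term:
  d/dx[2x^2] = 4x
  d/dx[6xy] = 6x·y' + 6y
  d/dx[-y^3] = -3y^2·y'
  d/dx[-7] = 0

Separating the contributions that come from x directly and those that come through y:
  without y':      4x + 6y
  multiplying y':  6x - 3y^2

so (4x + 6y) + (6x - 3y^2)·y' = 0, and therefore
  dy/dx = -(4x + 6y)/(6x - 3y^2) = 2(-2x - 3y)/(3(2x - y^2))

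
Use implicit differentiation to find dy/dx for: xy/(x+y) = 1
Apply d/dx to both sides, remembering that y depends on x. Each occurrence of y therefore brings in a y' = dy/dx via the chain rule.

With F(x, y) equal to the left-hand side minus the right, differentiate F term by term:
  d/dx[xy/(x + y)] = xy(-y' - 1)/(x + y)^2 + x·y'/(x + y) + y/(x + y)
  d/dx[-1] = 0
Adding these up, d/dx[F] = 0 becomes
  (-xy/(x + y)^2 + y/(x + y)) + (-xy/(x + y)^2 + x/(x + y))·y' = 0,
so isolating y',
  dy/dx = -(-xy/(x + y)^2 + y/(x + y))/(-xy/(x + y)^2 + x/(x + y))
        = -(y^2/(x + y)^2)/(x^2/(x + y)^2) = -y^2/x^2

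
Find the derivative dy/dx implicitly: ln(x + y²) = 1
Apply d/dx to both sides, remembering that y depends on x. Each occurrence of y therefore brings in a y' = dy/dx via the chain rule.

With F(x, y) equal to the left-hand side minus the right, differentiate F term by term:
  d/dx[ln(x + y^2)] = (2y·y' + 1)/(x + y^2)
  d/dx[-1] = 0
Adding these up, d/dx[F] = 0 becomes
  (1/(x + y^2)) + (2y/(x + y^2))·y' = 0,
so isolating y',
  dy/dx = -(1/(x + y^2))/(2y/(x + y^2)) = -1/(2y)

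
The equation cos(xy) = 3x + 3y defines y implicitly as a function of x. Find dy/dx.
Take d/dx of both sides. Since y is implicitly a function of x, the chain rule attaches a y' = dy/dx factor whenever we differentiate through y.

Set F(x, y) = (left side) − (right side), so the curve is F = 0. Differentiating each term of F:
  d/dx[-3x] = -3
  d/dx[-3y] = -3·y'
  d/dx[cos(xy)] = -(x·y' + y)·sin(xy)

Collecting, the y'-free part is the partial derivative in x and the y' coefficient is the partial derivative in y:
  ∂F/∂x = -y·sin(xy) - 3
  ∂F/∂y = -x·sin(xy) - 3

so d/dx[F(x, y(x))] = ∂F/∂x + (∂F/∂y)·y' = 0. Rearranging,
  dy/dx = -(∂F/∂x)/(∂F/∂y) = -(-y·sin(xy) - 3)/(-x·sin(xy) - 3) = -(y·sin(xy) + 3)/(x·sin(xy) + 3)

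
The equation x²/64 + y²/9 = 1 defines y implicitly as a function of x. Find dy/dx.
Differentiate the relation implicitly: treat y = y(x) and apply the chain rule, so every y-derivative picks up a y' = dy/dx factor.

With everything moved to the left-hand side, differentiate term by term:
  d/dx[x^2/64] = x/32
  d/dx[y^2/9] = 2y·y'/9
  d/dx[-1] = 0

Separating the contributions that come from x directly and those that come through y:
  without y':      x/32
  multiplying y':  2y/9

so (x/32) + (2y/9)·y' = 0, and therefore
  dy/dx = -(x/32)/(2y/9) = -9x/(64y)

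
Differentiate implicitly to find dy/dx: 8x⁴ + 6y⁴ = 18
Apply d/dx to both sides, remembering that y depends on x. Each occurrence of y therefore brings in a y' = dy/dx via the chain rule.

With F(x, y) equal to the left-hand side minus the right, differentiate F term by term:
  d/dx[8x^4] = 32x^3
  d/dx[6y^4] = 24y^3·y'
  d/dx[-18] = 0
Adding these up, d/dx[F] = 0 becomes
  (32x^3) + (24y^3)·y' = 0,
so isolating y',
  dy/dx = -(32x^3)/(24y^3) = -4x^3/(3y^3)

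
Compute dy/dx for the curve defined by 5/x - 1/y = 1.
Take d/dx of both sides. Since y is implicitly a function of x, the chain rule attaches a y' = dy/dx factor whenever we differentiate through y.

Set F(x, y) = (left side) − (right side), so the curve is F = 0. Differentiating each term of F:
  d/dx[-1/y] = y'/y^2
  d/dx[5/x] = -5/x^2
  d/dx[-1] = 0

Collecting, the y'-free part is the partial derivative in x and the y' coefficient is the partial derivative in y:
  ∂F/∂x = -5/x^2
  ∂F/∂y = y^(-2)

so d/dx[F(x, y(x))] = ∂F/∂x + (∂F/∂y)·y' = 0. Rearranging,
  dy/dx = -(∂F/∂x)/(∂F/∂y) = -(-5/x^2)/(y^(-2)) = 5y^2/x^2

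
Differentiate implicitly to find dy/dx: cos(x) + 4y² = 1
Take d/dx of both sides. Since y is implicitly a function of x, the chain rule attaches a y' = dy/dx factor whenever we differentiate through y.

Set F(x, y) = (left side) − (right side), so the curve is F = 0. Differentiating each term of F:
  d/dx[4y^2] = 8y·y'
  d/dx[cos(x)] = -sin(x)
  d/dx[-1] = 0

Collecting, the y'-free part is the partial derivative in x and the y' coefficient is the partial derivative in y:
  ∂F/∂x = -sin(x)
  ∂F/∂y = 8y

so d/dx[F(x, y(x))] = ∂F/∂x + (∂F/∂y)·y' = 0. Rearranging,
  dy/dx = -(∂F/∂x)/(∂F/∂y) = -(-sin(x))/(8y) = sin(x)/(8y)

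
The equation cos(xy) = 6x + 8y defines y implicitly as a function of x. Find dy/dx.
Differentiate the relation implicitly: treat y = y(x) and apply the chain rule, so every y-derivative picks up a y' = dy/dx factor.

With everything moved to the left-hand side, differentiate term by term:
  d/dx[-6x] = -6
  d/dx[-8y] = -8·y'
  d/dx[cos(xy)] = -(x·y' + y)·sin(xy)

Separating the contributions that come from x directly and those that come through y:
  without y':      -y·sin(xy) - 6
  multiplying y':  -x·sin(xy) - 8

so (-y·sin(xy) - 6) + (-x·sin(xy) - 8)·y' = 0, and therefore
  dy/dx = -(-y·sin(xy) - 6)/(-x·sin(xy) - 8) = -(y·sin(xy) + 6)/(x·sin(xy) + 8)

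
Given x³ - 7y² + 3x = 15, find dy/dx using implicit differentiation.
Differentiate the relation implicitly: treat y = y(x) and apply the chain rule, so every y-derivative picks up a y' = dy/dx factor.

With everything moved to the left-hand side, differentiate term by term:
  d/dx[x^3] = 3x^2
  d/dx[3x] = 3
  d/dx[-7y^2] = -14y·y'
  d/dx[-15] = 0

Separating the contributions that come from x directly and those that come through y:
  without y':      3x^2 + 3
  multiplying y':  -14y

so (3x^2 + 3) + (-14y)·y' = 0, and therefore
  dy/dx = -(3x^2 + 3)/(-14y) = 3(x^2 + 1)/(14y)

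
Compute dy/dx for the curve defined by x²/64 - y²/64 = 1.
Differentiate both sides with respect to x, treating y as y(x). By the chain rule, any term containing y contributes a factor of y' = dy/dx when we differentiate it.

Move every term to one side and write the relation as F(x, y) = 0. Term by term,
  d/dx[x^2/64] = x/32
  d/dx[-y^2/64] = -y·y'/32
  d/dx[-1] = 0

The pieces without y' make up ∂F/∂x and the coefficient of y' is ∂F/∂y:
  ∂F/∂x = x/32,
  ∂F/∂y = -y/32.

Since d/dx[F] = ∂F/∂x + (∂F/∂y)·y' = 0, solve for y':
  (∂F/∂y)·y' = -∂F/∂x
  dy/dx = -(∂F/∂x)/(∂F/∂y) = -(x/32)/(-y/32) = x/y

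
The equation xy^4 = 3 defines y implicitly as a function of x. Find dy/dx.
Apply d/dx to both sides, remembering that y depends on x. Each occurrence of y therefore brings in a y' = dy/dx via the chain rule.

With F(x, y) equal to the left-hand side minus the right, differentiate F term by term:
  d/dx[xy^4] = 4xy^3·y' + y^4
  d/dx[-3] = 0
Adding these up, d/dx[F] = 0 becomes
  (y^4) + (4xy^3)·y' = 0,
so isolating y',
  dy/dx = -(y^4)/(4xy^3) = -y/(4x)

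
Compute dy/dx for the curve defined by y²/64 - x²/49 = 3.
Differentiate both sides with respect to x, treating y as y(x). By the chain rule, any term containing y contributes a factor of y' = dy/dx when we differentiate it.

Move every term to one side and write the relation as F(x, y) = 0. Term by term,
  d/dx[-x^2/49] = -2x/49
  d/dx[y^2/64] = y·y'/32
  d/dx[-3] = 0

The pieces without y' make up ∂F/∂x and the coefficient of y' is ∂F/∂y:
  ∂F/∂x = -2x/49,
  ∂F/∂y = y/32.

Since d/dx[F] = ∂F/∂x + (∂F/∂y)·y' = 0, solve for y':
  (∂F/∂y)·y' = -∂F/∂x
  dy/dx = -(∂F/∂x)/(∂F/∂y) = -(-2x/49)/(y/32) = 64x/(49y)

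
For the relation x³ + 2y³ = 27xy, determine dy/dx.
Take d/dx of both sides. Since y is implicitly a function of x, the chain rule attaches a y' = dy/dx factor whenever we differentiate through y.

Set F(x, y) = (left side) − (right side), so the curve is F = 0. Differentiating each term of F:
  d/dx[x^3] = 3x^2
  d/dx[-27xy] = -27x·y' - 27y
  d/dx[2y^3] = 6y^2·y'

Collecting, the y'-free part is the partial derivative in x and the y' coefficient is the partial derivative in y:
  ∂F/∂x = 3x^2 - 27y
  ∂F/∂y = -27x + 6y^2

so d/dx[F(x, y(x))] = ∂F/∂x + (∂F/∂y)·y' = 0. Rearranging,
  dy/dx = -(∂F/∂x)/(∂F/∂y) = -(3x^2 - 27y)/(-27x + 6y^2) = (x^2 - 9y)/(9x - 2y^2)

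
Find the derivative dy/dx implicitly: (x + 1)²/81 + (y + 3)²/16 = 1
Take d/dx of both sides. Since y is implicitly a function of x, the chain rule attaches a y' = dy/dx factor whenever we differentiate through y.

Set F(x, y) = (left side) − (right side), so the curve is F = 0. Differentiating each term of F:
  d/dx[(x + 1)^2/81] = 2x/81 + 2/81
  d/dx[(y + 3)^2/16] = y'(y + 3)/8
  d/dx[-1] = 0

Collecting, the y'-free part is the partial derivative in x and the y' coefficient is the partial derivative in y:
  ∂F/∂x = 2x/81 + 2/81
  ∂F/∂y = y/8 + 3/8

so d/dx[F(x, y(x))] = ∂F/∂x + (∂F/∂y)·y' = 0. Rearranging,
  dy/dx = -(∂F/∂x)/(∂F/∂y) = -(2x/81 + 2/81)/(y/8 + 3/8)
        = -(2(x + 1)/81)/((y + 3)/8) = 16(-x - 1)/(81(y + 3))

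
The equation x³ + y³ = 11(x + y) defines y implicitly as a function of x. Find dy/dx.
Differentiate the relation implicitly: treat y = y(x) and apply the chain rule, so every y-derivative picks up a y' = dy/dx factor.

With everything moved to the left-hand side, differentiate term by term:
  d/dx[x^3] = 3x^2
  d/dx[-11x] = -11
  d/dx[y^3] = 3y^2·y'
  d/dx[-11y] = -11·y'

Separating the contributions that come from x directly and those that come through y:
  without y':      3x^2 - 11
  multiplying y':  3y^2 - 11

so (3x^2 - 11) + (3y^2 - 11)·y' = 0, and therefore
  dy/dx = -(3x^2 - 11)/(3y^2 - 11) = (11 - 3x^2)/(3y^2 - 11)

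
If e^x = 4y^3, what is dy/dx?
Differentiate both sides with respect to x, treating y as y(x). By the chain rule, any term containing y contributes a factor of y' = dy/dx when we differentiate it.

Move every term to one side and write the relation as F(x, y) = 0. Term by term,
  d/dx[-4y^3] = -12y^2·y'
  d/dx[e^(x)] = e^(x)

The pieces without y' make up ∂F/∂x and the coefficient of y' is ∂F/∂y:
  ∂F/∂x = e^(x),
  ∂F/∂y = -12y^2.

Since d/dx[F] = ∂F/∂x + (∂F/∂y)·y' = 0, solve for y':
  (∂F/∂y)·y' = -∂F/∂x
  dy/dx = -(∂F/∂x)/(∂F/∂y) = -(e^(x))/(-12y^2) = e^(x)/(12y^2)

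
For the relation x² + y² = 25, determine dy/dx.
Apply d/dx to both sides, remembering that y depends on x. Each occurrence of y therefore brings in a y' = dy/dx via the chain rule.

With F(x, y) equal to the left-hand side minus the right, differentiate F term by term:
  d/dx[x^2] = 2x
  d/dx[y^2] = 2y·y'
  d/dx[-25] = 0
Adding these up, d/dx[F] = 0 becomes
  (2x) + (2y)·y' = 0,
so isolating y',
  dy/dx = -(2x)/(2y) = -x/y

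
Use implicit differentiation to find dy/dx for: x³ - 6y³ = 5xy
Differentiate both sides with respect to x, treating y as y(x). By the chain rule, any term containing y contributes a factor of y' = dy/dx when we differentiate it.

Move every term to one side and write the relation as F(x, y) = 0. Term by term,
  d/dx[x^3] = 3x^2
  d/dx[-5xy] = -5x·y' - 5y
  d/dx[-6y^3] = -18y^2·y'

The pieces without y' make up ∂F/∂x and the coefficient of y' is ∂F/∂y:
  ∂F/∂x = 3x^2 - 5y,
  ∂F/∂y = -5x - 18y^2.

Since d/dx[F] = ∂F/∂x + (∂F/∂y)·y' = 0, solve for y':
  (∂F/∂y)·y' = -∂F/∂x
  dy/dx = -(∂F/∂x)/(∂F/∂y) = -(3x^2 - 5y)/(-5x - 18y^2) = (3x^2 - 5y)/(5x + 18y^2)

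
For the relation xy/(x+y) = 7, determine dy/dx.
Apply d/dx to both sides, remembering that y depends on x. Each occurrence of y therefore brings in a y' = dy/dx via the chain rule.

With F(x, y) equal to the left-hand side minus the right, differentiate F term by term:
  d/dx[xy/(x + y)] = xy(-y' - 1)/(x + y)^2 + x·y'/(x + y) + y/(x + y)
  d/dx[-7] = 0
Adding these up, d/dx[F] = 0 becomes
  (-xy/(x + y)^2 + y/(x + y)) + (-xy/(x + y)^2 + x/(x + y))·y' = 0,
so isolating y',
  dy/dx = -(-xy/(x + y)^2 + y/(x + y))/(-xy/(x + y)^2 + x/(x + y))
        = -(y^2/(x + y)^2)/(x^2/(x + y)^2) = -y^2/x^2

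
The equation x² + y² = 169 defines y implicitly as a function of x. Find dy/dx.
Apply d/dx to both sides, remembering that y depends on x. Each occurrence of y therefore brings in a y' = dy/dx via the chain rule.

With F(x, y) equal to the left-hand side minus the right, differentiate F term by term:
  d/dx[x^2] = 2x
  d/dx[y^2] = 2y·y'
  d/dx[-169] = 0
Adding these up, d/dx[F] = 0 becomes
  (2x) + (2y)·y' = 0,
so isolating y',
  dy/dx = -(2x)/(2y) = -x/y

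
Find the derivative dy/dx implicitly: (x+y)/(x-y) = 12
Apply d/dx to both sides, remembering that y depends on x. Each occurrence of y therefore brings in a y' = dy/dx via the chain rule.

With F(x, y) equal to the left-hand side minus the right, differentiate F term by term:
  d/dx[(x + y)/(x - y)] = (y' + 1)/(x - y) + (x + y)(y' - 1)/(x - y)^2
  d/dx[-12] = 0
Adding these up, d/dx[F] = 0 becomes
  (1/(x - y) - (x + y)/(x - y)^2) + (1/(x - y) + (x + y)/(x - y)^2)·y' = 0,
so isolating y',
  dy/dx = -(1/(x - y) - (x + y)/(x - y)^2)/(1/(x - y) + (x + y)/(x - y)^2)
        = -(-2y/(x - y)^2)/(2x/(x - y)^2) = y/x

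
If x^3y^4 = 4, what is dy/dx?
Apply d/dx to both sides, remembering that y depends on x. Each occurrence of y therefore brings in a y' = dy/dx via the chain rule.

With F(x, y) equal to the left-hand side minus the right, differentiate F term by term:
  d/dx[x^3y^4] = 4x^3y^3·y' + 3x^2y^4
  d/dx[-4] = 0
Adding these up, d/dx[F] = 0 becomes
  (3x^2y^4) + (4x^3y^3)·y' = 0,
so isolating y',
  dy/dx = -(3x^2y^4)/(4x^3y^3) = -3y/(4x)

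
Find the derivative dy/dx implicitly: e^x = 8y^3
Apply d/dx to both sides, remembering that y depends on x. Each occurrence of y therefore brings in a y' = dy/dx via the chain rule.

With F(x, y) equal to the left-hand side minus the right, differentiate F term by term:
  d/dx[-8y^3] = -24y^2·y'
  d/dx[e^(x)] = e^(x)
Adding these up, d/dx[F] = 0 becomes
  (e^(x)) + (-24y^2)·y' = 0,
so isolating y',
  dy/dx = -(e^(x))/(-24y^2) = e^(x)/(24y^2)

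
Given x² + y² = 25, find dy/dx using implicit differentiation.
Apply d/dx to both sides, remembering that y depends on x. Each occurrence of y therefore brings in a y' = dy/dx via the chain rule.

With F(x, y) equal to the left-hand side minus the right, differentiate F term by term:
  d/dx[x^2] = 2x
  d/dx[y^2] = 2y·y'
  d/dx[-25] = 0
Adding these up, d/dx[F] = 0 becomes
  (2x) + (2y)·y' = 0,
so isolating y',
  dy/dx = -(2x)/(2y) = -x/y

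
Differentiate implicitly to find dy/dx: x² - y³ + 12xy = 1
Differentiate both sides with respect to x, treating y as y(x). By the chain rule, any term containing y contributes a factor of y' = dy/dx when we differentiate it.

Move every term to one side and write the relation as F(x, y) = 0. Term by term,
  d/dx[x^2] = 2x
  d/dx[12xy] = 12x·y' + 12y
  d/dx[-y^3] = -3y^2·y'
  d/dx[-1] = 0

The pieces without y' make up ∂F/∂x and the coefficient of y' is ∂F/∂y:
  ∂F/∂x = 2x + 12y,
  ∂F/∂y = 12x - 3y^2.

Since d/dx[F] = ∂F/∂x + (∂F/∂y)·y' = 0, solve for y':
  (∂F/∂y)·y' = -∂F/∂x
  dy/dx = -(∂F/∂x)/(∂F/∂y) = -(2x + 12y)/(12x - 3y^2) = 2(-x - 6y)/(3(4x - y^2))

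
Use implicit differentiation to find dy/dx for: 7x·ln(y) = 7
Apply d/dx to both sides, remembering that y depends on x. Each occurrence of y therefore brings in a y' = dy/dx via the chain rule.

With F(x, y) equal to the left-hand side minus the right, differentiate F term by term:
  d/dx[7x·ln(y)] = 7x·y'/y + 7ln(y)
  d/dx[-7] = 0
Adding these up, d/dx[F] = 0 becomes
  (7ln(y)) + (7x/y)·y' = 0,
so isolating y',
  dy/dx = -(7ln(y))/(7x/y) = -y·ln(y)/x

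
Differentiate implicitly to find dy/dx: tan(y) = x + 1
Differentiate both sides with respect to x, treating y as y(x). By the chain rule, any term containing y contributes a factor of y' = dy/dx when we differentiate it.

Move every term to one side and write the relation as F(x, y) = 0. Term by term,
  d/dx[-x] = -1
  d/dx[tan(y)] = y'(tan(y)^2 + 1)
  d/dx[-1] = 0

The pieces without y' make up ∂F/∂x and the coefficient of y' is ∂F/∂y:
  ∂F/∂x = -1,
  ∂F/∂y = tan(y)^2 + 1.

Since d/dx[F] = ∂F/∂x + (∂F/∂y)·y' = 0, solve for y':
  (∂F/∂y)·y' = -∂F/∂x
  dy/dx = -(∂F/∂x)/(∂F/∂y) = -(-1)/(tan(y)^2 + 1) = cos(y)^2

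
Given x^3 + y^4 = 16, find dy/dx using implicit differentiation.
Differentiate both sides with respect to x, treating y as y(x). By the chain rule, any term containing y contributes a factor of y' = dy/dx when we differentiate it.

Move every term to one side and write the relation as F(x, y) = 0. Term by term,
  d/dx[x^3] = 3x^2
  d/dx[y^4] = 4y^3·y'
  d/dx[-16] = 0

The pieces without y' make up ∂F/∂x and the coefficient of y' is ∂F/∂y:
  ∂F/∂x = 3x^2,
  ∂F/∂y = 4y^3.

Since d/dx[F] = ∂F/∂x + (∂F/∂y)·y' = 0, solve for y':
  (∂F/∂y)·y' = -∂F/∂x
  dy/dx = -(∂F/∂x)/(∂F/∂y) = -(3x^2)/(4y^3) = -3x^2/(4y^3)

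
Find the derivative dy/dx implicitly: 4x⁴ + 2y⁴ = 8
Differentiate the relation implicitly: treat y = y(x) and apply the chain rule, so every y-derivative picks up a y' = dy/dx factor.

With everything moved to the left-hand side, differentiate term by term:
  d/dx[4x^4] = 16x^3
  d/dx[2y^4] = 8y^3·y'
  d/dx[-8] = 0

Separating the contributions that come from x directly and those that come through y:
  without y':      16x^3
  multiplying y':  8y^3

so (16x^3) + (8y^3)·y' = 0, and therefore
  dy/dx = -(16x^3)/(8y^3) = -2x^3/y^3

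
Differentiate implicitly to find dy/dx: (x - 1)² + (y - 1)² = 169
Differentiate the relation implicitly: treat y = y(x) and apply the chain rule, so every y-derivative picks up a y' = dy/dx factor.

With everything moved to the left-hand side, differentiate term by term:
  d/dx[(x - 1)^2] = 2x - 2
  d/dx[(y - 1)^2] = 2·y'(y - 1)
  d/dx[-169] = 0

Separating the contributions that come from x directly and those that come through y:
  without y':      2x - 2
  multiplying y':  2y - 2

so (2x - 2) + (2y - 2)·y' = 0, and therefore
  dy/dx = -(2x - 2)/(2y - 2) = (1 - x)/(y - 1)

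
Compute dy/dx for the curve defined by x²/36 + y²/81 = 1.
Differentiate both sides with respect to x, treating y as y(x). By the chain rule, any term containing y contributes a factor of y' = dy/dx when we differentiate it.

Move every term to one side and write the relation as F(x, y) = 0. Term by term,
  d/dx[x^2/36] = x/18
  d/dx[y^2/81] = 2y·y'/81
  d/dx[-1] = 0

The pieces without y' make up ∂F/∂x and the coefficient of y' is ∂F/∂y:
  ∂F/∂x = x/18,
  ∂F/∂y = 2y/81.

Since d/dx[F] = ∂F/∂x + (∂F/∂y)·y' = 0, solve for y':
  (∂F/∂y)·y' = -∂F/∂x
  dy/dx = -(∂F/∂x)/(∂F/∂y) = -(x/18)/(2y/81) = -9x/(4y)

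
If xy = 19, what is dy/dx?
Apply d/dx to both sides, remembering that y depends on x. Each occurrence of y therefore brings in a y' = dy/dx via the chain rule.

With F(x, y) equal to the left-hand side minus the right, differentiate F term by term:
  d/dx[xy] = x·y' + y
  d/dx[-19] = 0
Adding these up, d/dx[F] = 0 becomes
  (y) + (x)·y' = 0,
so isolating y',
  dy/dx = -(y)/(x) = -y/x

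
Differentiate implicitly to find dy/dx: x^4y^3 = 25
Take d/dx of both sides. Since y is implicitly a function of x, the chain rule attaches a y' = dy/dx factor whenever we differentiate through y.

Set F(x, y) = (left side) − (right side), so the curve is F = 0. Differentiating each term of F:
  d/dx[x^4y^3] = 3x^4y^2·y' + 4x^3y^3
  d/dx[-25] = 0

Collecting, the y'-free part is the partial derivative in x and the y' coefficient is the partial derivative in y:
  ∂F/∂x = 4x^3y^3
  ∂F/∂y = 3x^4y^2

so d/dx[F(x, y(x))] = ∂F/∂x + (∂F/∂y)·y' = 0. Rearranging,
  dy/dx = -(∂F/∂x)/(∂F/∂y) = -(4x^3y^3)/(3x^4y^2) = -4y/(3x)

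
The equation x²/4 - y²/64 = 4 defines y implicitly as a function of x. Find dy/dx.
Apply d/dx to both sides, remembering that y depends on x. Each occurrence of y therefore brings in a y' = dy/dx via the chain rule.

With F(x, y) equal to the left-hand side minus the right, differentiate F term by term:
  d/dx[x^2/4] = x/2
  d/dx[-y^2/64] = -y·y'/32
  d/dx[-4] = 0
Adding these up, d/dx[F] = 0 becomes
  (x/2) + (-y/32)·y' = 0,
so isolating y',
  dy/dx = -(x/2)/(-y/32) = 16x/y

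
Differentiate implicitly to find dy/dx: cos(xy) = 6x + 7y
Differentiate the relation implicitly: treat y = y(x) and apply the chain rule, so every y-derivative picks up a y' = dy/dx factor.

With everything moved to the left-hand side, differentiate term by term:
  d/dx[-6x] = -6
  d/dx[-7y] = -7·y'
  d/dx[cos(xy)] = -(x·y' + y)·sin(xy)

Separating the contributions that come from x directly and those that come through y:
  without y':      -y·sin(xy) - 6
  multiplying y':  -x·sin(xy) - 7

so (-y·sin(xy) - 6) + (-x·sin(xy) - 7)·y' = 0, and therefore
  dy/dx = -(-y·sin(xy) - 6)/(-x·sin(xy) - 7) = -(y·sin(xy) + 6)/(x·sin(xy) + 7)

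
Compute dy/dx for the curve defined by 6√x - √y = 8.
Take d/dx of both sides. Since y is implicitly a function of x, the chain rule attaches a y' = dy/dx factor whenever we differentiate through y.

Set F(x, y) = (left side) − (right side), so the curve is F = 0. Differentiating each term of F:
  d/dx[6√(x)] = 3/√(x)
  d/dx[-√(y)] = -y'/(2√(y))
  d/dx[-8] = 0

Collecting, the y'-free part is the partial derivative in x and the y' coefficient is the partial derivative in y:
  ∂F/∂x = 3/√(x)
  ∂F/∂y = -1/(2√(y))

so d/dx[F(x, y(x))] = ∂F/∂x + (∂F/∂y)·y' = 0. Rearranging,
  dy/dx = -(∂F/∂x)/(∂F/∂y) = -(3/√(x))/(-1/(2√(y))) = 6√(y)/√(x)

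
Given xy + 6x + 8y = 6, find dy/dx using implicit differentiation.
Differentiate the relation implicitly: treat y = y(x) and apply the chain rule, so every y-derivative picks up a y' = dy/dx factor.

With everything moved to the left-hand side, differentiate term by term:
  d/dx[xy] = x·y' + y
  d/dx[6x] = 6
  d/dx[8y] = 8·y'
  d/dx[-6] = 0

Separating the contributions that come from x directly and those that come through y:
  without y':      y + 6
  multiplying y':  x + 8

so (y + 6) + (x + 8)·y' = 0, and therefore
  dy/dx = -(y + 6)/(x + 8) = (-y - 6)/(x + 8)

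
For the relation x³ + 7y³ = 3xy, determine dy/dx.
Take d/dx of both sides. Since y is implicitly a function of x, the chain rule attaches a y' = dy/dx factor whenever we differentiate through y.

Set F(x, y) = (left side) − (right side), so the curve is F = 0. Differentiating each term of F:
  d/dx[x^3] = 3x^2
  d/dx[-3xy] = -3x·y' - 3y
  d/dx[7y^3] = 21y^2·y'

Collecting, the y'-free part is the partial derivative in x and the y' coefficient is the partial derivative in y:
  ∂F/∂x = 3x^2 - 3y
  ∂F/∂y = -3x + 21y^2

so d/dx[F(x, y(x))] = ∂F/∂x + (∂F/∂y)·y' = 0. Rearranging,
  dy/dx = -(∂F/∂x)/(∂F/∂y) = -(3x^2 - 3y)/(-3x + 21y^2) = (x^2 - y)/(x - 7y^2)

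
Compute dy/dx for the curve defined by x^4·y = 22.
Differentiate the relation implicitly: treat y = y(x) and apply the chain rule, so every y-derivative picks up a y' = dy/dx factor.

With everything moved to the left-hand side, differentiate term by term:
  d/dx[x^4y] = x^4·y' + 4x^3y
  d/dx[-22] = 0

Separating the contributions that come from x directly and those that come through y:
  without y':      4x^3y
  multiplying y':  x^4

so (4x^3y) + (x^4)·y' = 0, and therefore
  dy/dx = -(4x^3y)/(x^4) = -4y/x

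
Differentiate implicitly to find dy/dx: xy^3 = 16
Differentiate the relation implicitly: treat y = y(x) and apply the chain rule, so every y-derivative picks up a y' = dy/dx factor.

With everything moved to the left-hand side, differentiate term by term:
  d/dx[xy^3] = 3xy^2·y' + y^3
  d/dx[-16] = 0

Separating the contributions that come from x directly and those that come through y:
  without y':      y^3
  multiplying y':  3xy^2

so (y^3) + (3xy^2)·y' = 0, and therefore
  dy/dx = -(y^3)/(3xy^2) = -y/(3x)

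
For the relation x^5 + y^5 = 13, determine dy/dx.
Take d/dx of both sides. Since y is implicitly a function of x, the chain rule attaches a y' = dy/dx factor whenever we differentiate through y.

Set F(x, y) = (left side) − (right side), so the curve is F = 0. Differentiating each term of F:
  d/dx[x^5] = 5x^4
  d/dx[y^5] = 5y^4·y'
  d/dx[-13] = 0

Collecting, the y'-free part is the partial derivative in x and the y' coefficient is the partial derivative in y:
  ∂F/∂x = 5x^4
  ∂F/∂y = 5y^4

so d/dx[F(x, y(x))] = ∂F/∂x + (∂F/∂y)·y' = 0. Rearranging,
  dy/dx = -(∂F/∂x)/(∂F/∂y) = -(5x^4)/(5y^4) = -x^4/y^4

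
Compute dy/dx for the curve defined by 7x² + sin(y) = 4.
Differentiate the relation implicitly: treat y = y(x) and apply the chain rule, so every y-derivative picks up a y' = dy/dx factor.

With everything moved to the left-hand side, differentiate term by term:
  d/dx[7x^2] = 14x
  d/dx[sin(y)] = y'·cos(y)
  d/dx[-4] = 0

Separating the contributions that come from x directly and those that come through y:
  without y':      14x
  multiplying y':  cos(y)

so (14x) + (cos(y))·y' = 0, and therefore
  dy/dx = -(14x)/(cos(y)) = -14x/cos(y)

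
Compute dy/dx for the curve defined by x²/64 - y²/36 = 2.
Take d/dx of both sides. Since y is implicitly a function of x, the chain rule attaches a y' = dy/dx factor whenever we differentiate through y.

Set F(x, y) = (left side) − (right side), so the curve is F = 0. Differentiating each term of F:
  d/dx[x^2/64] = x/32
  d/dx[-y^2/36] = -y·y'/18
  d/dx[-2] = 0

Collecting, the y'-free part is the partial derivative in x and the y' coefficient is the partial derivative in y:
  ∂F/∂x = x/32
  ∂F/∂y = -y/18

so d/dx[F(x, y(x))] = ∂F/∂x + (∂F/∂y)·y' = 0. Rearranging,
  dy/dx = -(∂F/∂x)/(∂F/∂y) = -(x/32)/(-y/18) = 9x/(16y)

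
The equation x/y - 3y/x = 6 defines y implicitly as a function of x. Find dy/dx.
Differentiate the relation implicitly: treat y = y(x) and apply the chain rule, so every y-derivative picks up a y' = dy/dx factor.

With everything moved to the left-hand side, differentiate term by term:
  d/dx[x/y] = -x·y'/y^2 + 1/y
  d/dx[-3y/x] = -3·y'/x + 3y/x^2
  d/dx[-6] = 0

Separating the contributions that come from x directly and those that come through y:
  without y':      1/y + 3y/x^2
  multiplying y':  -x/y^2 - 3/x

so (1/y + 3y/x^2) + (-x/y^2 - 3/x)·y' = 0, and therefore
  dy/dx = -(1/y + 3y/x^2)/(-x/y^2 - 3/x)
        = -((x^2 + 3y^2)/(x^2y))/(-(x^2 + 3y^2)/(xy^2)) = y/x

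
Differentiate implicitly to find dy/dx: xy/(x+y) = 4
Differentiate the relation implicitly: treat y = y(x) and apply the chain rule, so every y-derivative picks up a y' = dy/dx factor.

With everything moved to the left-hand side, differentiate term by term:
  d/dx[xy/(x + y)] = xy(-y' - 1)/(x + y)^2 + x·y'/(x + y) + y/(x + y)
  d/dx[-4] = 0

Separating the contributions that come from x directly and those that come through y:
  without y':      -xy/(x + y)^2 + y/(x + y)
  multiplying y':  -xy/(x + y)^2 + x/(x + y)

so (-xy/(x + y)^2 + y/(x + y)) + (-xy/(x + y)^2 + x/(x + y))·y' = 0, and therefore
  dy/dx = -(-xy/(x + y)^2 + y/(x + y))/(-xy/(x + y)^2 + x/(x + y))
        = -(y^2/(x + y)^2)/(x^2/(x + y)^2) = -y^2/x^2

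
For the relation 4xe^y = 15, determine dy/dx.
Differentiate the relation implicitly: treat y = y(x) and apply the chain rule, so every y-derivative picks up a y' = dy/dx factor.

With everything moved to the left-hand side, differentiate term by term:
  d/dx[4x·e^(y)] = 4x·y'·e^(y) + 4e^(y)
  d/dx[-15] = 0

Separating the contributions that come from x directly and those that come through y:
  without y':      4e^(y)
  multiplying y':  4x·e^(y)

so (4e^(y)) + (4x·e^(y))·y' = 0, and therefore
  dy/dx = -(4e^(y))/(4x·e^(y)) = -1/x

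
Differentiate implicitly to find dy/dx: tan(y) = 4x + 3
Take d/dx of both sides. Since y is implicitly a function of x, the chain rule attaches a y' = dy/dx factor whenever we differentiate through y.

Set F(x, y) = (left side) − (right side), so the curve is F = 0. Differentiating each term of F:
  d/dx[-4x] = -4
  d/dx[tan(y)] = y'(tan(y)^2 + 1)
  d/dx[-3] = 0

Collecting, the y'-free part is the partial derivative in x and the y' coefficient is the partial derivative in y:
  ∂F/∂x = -4
  ∂F/∂y = tan(y)^2 + 1

so d/dx[F(x, y(x))] = ∂F/∂x + (∂F/∂y)·y' = 0. Rearranging,
  dy/dx = -(∂F/∂x)/(∂F/∂y) = -(-4)/(tan(y)^2 + 1) = 4cos(y)^2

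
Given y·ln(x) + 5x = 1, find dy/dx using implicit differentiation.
Differentiate both sides with respect to x, treating y as y(x). By the chain rule, any term containing y contributes a factor of y' = dy/dx when we differentiate it.

Move every term to one side and write the relation as F(x, y) = 0. Term by term,
  d/dx[5x] = 5
  d/dx[y·ln(x)] = y'·ln(x) + y/x
  d/dx[-1] = 0

The pieces without y' make up ∂F/∂x and the coefficient of y' is ∂F/∂y:
  ∂F/∂x = 5 + y/x,
  ∂F/∂y = ln(x).

Since d/dx[F] = ∂F/∂x + (∂F/∂y)·y' = 0, solve for y':
  (∂F/∂y)·y' = -∂F/∂x
  dy/dx = -(∂F/∂x)/(∂F/∂y) = -(5 + y/x)/(ln(x))
        = -((5x + y)/x)/(ln(x)) = (-5x - y)/(x·ln(x))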